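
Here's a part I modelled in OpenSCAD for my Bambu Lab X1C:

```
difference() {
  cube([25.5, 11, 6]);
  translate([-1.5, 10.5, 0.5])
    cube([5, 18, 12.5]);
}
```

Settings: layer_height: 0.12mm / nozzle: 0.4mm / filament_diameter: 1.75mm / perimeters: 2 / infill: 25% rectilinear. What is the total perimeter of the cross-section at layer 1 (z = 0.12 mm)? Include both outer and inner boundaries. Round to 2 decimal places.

73.00 mm

At z = 0.12 mm: the cube is present — its section is the full 25.5×11 rectangle (perimeter 73.00 mm); the cube at (-1.5, 10.5) is not intersected at this z (z outside [0.5, 13]); Subtracting the remaining from the first: none of the subtracted shapes is present at this height, so the 25.5×11 cube is unchanged — boundary = 73.00 mm. Overall, the cross-section is a single solid region. Total boundary length (outer) = 73.00 mm.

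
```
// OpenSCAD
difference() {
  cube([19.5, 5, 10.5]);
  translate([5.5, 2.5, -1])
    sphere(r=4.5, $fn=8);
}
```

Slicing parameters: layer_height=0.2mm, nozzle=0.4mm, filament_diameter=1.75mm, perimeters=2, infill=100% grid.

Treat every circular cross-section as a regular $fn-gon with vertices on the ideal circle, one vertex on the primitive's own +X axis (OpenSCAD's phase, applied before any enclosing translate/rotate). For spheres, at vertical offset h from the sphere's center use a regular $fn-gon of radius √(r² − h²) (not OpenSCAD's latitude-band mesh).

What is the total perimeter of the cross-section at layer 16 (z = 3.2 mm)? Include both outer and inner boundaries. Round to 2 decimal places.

58.89 mm

At z = 3.2 mm: the cube is present — its section is the full 19.5×5 rectangle (perimeter 49.00 mm); the r=4.5 sphere at (5.5, 2.5) contributes a regular 8-gon of circumradius √(4.5²−4.2²) = 1.616 (perimeter = 2·8·1.616·sin(180°/8) = 9.89 mm); Subtracting the remaining from the first: starting from the 19.5×5 cube, the r=4.5 sphere at (5.5, 2.5) lies wholly inside it (removes its full 7.38 mm² and its 9.89 mm outline becomes a hole wall) — boundary (outer + 1 inner loop) = 58.89 mm. Overall, the cross-section is one region with 1 hole. Total boundary length (outer + inner) = 58.89 mm.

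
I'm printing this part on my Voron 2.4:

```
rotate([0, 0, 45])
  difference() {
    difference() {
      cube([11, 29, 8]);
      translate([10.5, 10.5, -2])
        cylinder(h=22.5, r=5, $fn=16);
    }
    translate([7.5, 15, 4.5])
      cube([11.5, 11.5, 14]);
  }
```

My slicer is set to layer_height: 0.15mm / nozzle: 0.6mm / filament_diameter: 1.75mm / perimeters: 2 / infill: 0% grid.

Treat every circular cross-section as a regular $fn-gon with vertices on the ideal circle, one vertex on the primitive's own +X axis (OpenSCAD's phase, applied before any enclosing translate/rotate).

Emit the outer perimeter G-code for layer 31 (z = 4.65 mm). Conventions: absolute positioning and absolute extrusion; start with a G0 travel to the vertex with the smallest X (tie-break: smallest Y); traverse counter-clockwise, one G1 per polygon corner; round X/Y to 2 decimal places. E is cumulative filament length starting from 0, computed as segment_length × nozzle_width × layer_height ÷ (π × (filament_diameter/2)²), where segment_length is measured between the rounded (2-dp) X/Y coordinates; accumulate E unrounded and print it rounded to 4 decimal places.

G0 X-20.51 Y20.51 Z4.65
G1 X0.00 Y0.00 E1.0853
G1 X7.78 Y7.78 E1.4970
G1 X3.82 Y11.74 E1.7066
G1 X3.54 Y11.31 E1.7258
G1 X1.91 Y10.23 E1.7989
G1 X0.00 Y9.85 E1.8718
G1 X-1.91 Y10.23 E1.9447
G1 X-3.54 Y11.31 E2.0178
G1 X-4.62 Y12.94 E2.0910
G1 X-5.00 Y14.85 E2.1639
G1 X-4.66 Y16.55 E2.2287
G1 X-5.30 Y15.91 E2.2626
G1 X-13.44 Y24.04 E2.6931
G1 X-10.96 Y26.52 E2.8243
G1 X-12.73 Y28.28 E2.9177
G1 X-20.51 Y20.51 E3.3291

At z = 4.65 mm: the cube (footprint 11×29) is included at this height; the cylinder at (10.5, 10.5): section is a regular 16-gon, circumradius r=5; Subtracting the remaining from the first: starting from the 11×29 cube, the r=5 cylinder at (10.5, 10.5) partially overlaps it — only the 43.22 mm² overlap (of its 76.54 mm²) is removed, clipping the outline — 1 connected region; the 11.5×11.5 cube at (7.5, 15) contributes its full rectangle; Taking the first minus the rest: starting from the result so far, the 11.5×11.5 cube at (7.5, 15) partially overlaps it — only the 39.42 mm² overlap (of its 132.25 mm²) is removed, clipping the outline — 1 connected region; (rotated 45° about Z; rotation is an isometry so areas/perimeters/island counts are preserved). The outline is a single polygon with 16 vertices. Extrusion per mm of travel: 0.6 × 0.15 / (π × 0.875²) = 0.037418. Accumulating E over each segment gives final E = 3.3291.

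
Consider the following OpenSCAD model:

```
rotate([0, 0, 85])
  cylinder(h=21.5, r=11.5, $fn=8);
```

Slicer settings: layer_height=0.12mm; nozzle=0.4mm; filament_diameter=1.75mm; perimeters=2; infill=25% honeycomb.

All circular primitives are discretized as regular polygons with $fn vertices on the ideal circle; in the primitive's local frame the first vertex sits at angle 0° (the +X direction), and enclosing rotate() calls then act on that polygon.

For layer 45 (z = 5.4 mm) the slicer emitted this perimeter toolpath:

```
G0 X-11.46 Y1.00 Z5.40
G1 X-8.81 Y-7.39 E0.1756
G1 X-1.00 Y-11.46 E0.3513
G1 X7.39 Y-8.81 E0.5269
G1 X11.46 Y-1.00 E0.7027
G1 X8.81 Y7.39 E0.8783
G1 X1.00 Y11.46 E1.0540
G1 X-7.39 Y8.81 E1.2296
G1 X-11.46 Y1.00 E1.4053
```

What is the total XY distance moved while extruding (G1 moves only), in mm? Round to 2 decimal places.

70.42 mm

Sum the Euclidean lengths of each G1 segment: total = 70.42 mm.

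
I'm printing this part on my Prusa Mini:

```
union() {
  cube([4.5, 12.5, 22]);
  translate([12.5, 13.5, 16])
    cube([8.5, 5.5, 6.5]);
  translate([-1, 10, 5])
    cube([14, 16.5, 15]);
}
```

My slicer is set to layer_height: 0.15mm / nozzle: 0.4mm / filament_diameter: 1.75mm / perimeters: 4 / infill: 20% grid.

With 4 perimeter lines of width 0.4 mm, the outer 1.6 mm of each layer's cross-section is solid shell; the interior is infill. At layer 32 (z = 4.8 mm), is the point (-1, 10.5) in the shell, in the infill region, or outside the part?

At z = 4.8 mm: the cube is present — its section is the full 4.5×12.5 rectangle; the cube at (12.5, 13.5) does not reach this height (z outside [16, 22.5]); the cube at (-1, 10) is absent (z outside [5, 20]); Combining (union): only the 4.5×12.5 cube is present, so the union is just that shape — 1 connected region. Overall, the cross-section is a single solid region. The nearest boundary edge runs (0.00, 12.50)→(0.00, 0.00); distance from the point to it = 1.00 mm. The point is not inside any of the regions above, so it lies outside the cross-section (1.00 mm from the nearest boundary).

outside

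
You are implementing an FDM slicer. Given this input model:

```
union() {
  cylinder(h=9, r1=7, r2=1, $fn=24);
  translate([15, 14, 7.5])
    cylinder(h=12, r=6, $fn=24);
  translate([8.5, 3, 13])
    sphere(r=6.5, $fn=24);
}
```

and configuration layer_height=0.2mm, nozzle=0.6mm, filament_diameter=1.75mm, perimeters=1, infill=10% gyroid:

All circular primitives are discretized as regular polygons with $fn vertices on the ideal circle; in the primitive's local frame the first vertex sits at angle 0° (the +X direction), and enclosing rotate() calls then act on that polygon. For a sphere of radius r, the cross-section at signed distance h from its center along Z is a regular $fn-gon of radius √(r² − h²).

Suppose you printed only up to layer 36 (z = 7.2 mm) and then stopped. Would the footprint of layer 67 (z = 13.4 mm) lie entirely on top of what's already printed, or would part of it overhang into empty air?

Compare the two slices. At z = 7.2: the cone (r1=7→r2=1) has section circumradius 2.200 here — a regular 24-gon (area = (24/2)·2.200²·sin(360°/24) = 15.03 mm²); the cylinder at (15, 14) is not intersected at this z (z outside [7.5, 19.5]); the r=6.5 sphere at (8.5, 3) slices to a regular 24-gon of circumradius 2.934 (√(r²−h²) with h=5.8 from center) (area = (24/2)·2.934²·sin(360°/24) = 26.74 mm²); Combining (union): the 2 present regions are separate (no shared area or edge), so areas and boundary lengths simply add and each stays a separate island — area = 41.77 mm². At z = 13.4: the cone is absent (z outside [0, 9]); the r=6 cylinder at (15, 14) contributes a regular 24-gon of circumradius 6 (area = (24/2)·6.000²·sin(360°/24) = 111.81 mm²); the r=6.5 sphere at (8.5, 3) contributes a regular 24-gon of circumradius √(6.5²−0.4²) = 6.488 (area = (24/2)·6.488²·sin(360°/24) = 130.72 mm²); Merging all regions: the 2 present regions are separate (no shared area or edge), so areas and boundary lengths simply add and each stays a separate island — area = 242.53 mm². Checking containment: at z = 13.4 the cross-section extends beyond the z = 7.2 cross-section by about 215.79 mm².

part overhangs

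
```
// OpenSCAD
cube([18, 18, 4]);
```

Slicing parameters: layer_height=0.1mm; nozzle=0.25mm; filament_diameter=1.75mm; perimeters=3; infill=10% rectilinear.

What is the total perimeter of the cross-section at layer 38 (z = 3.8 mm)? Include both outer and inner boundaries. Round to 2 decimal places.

72.00 mm

At z = 3.8 mm: the 18×18 cube contributes its full rectangle (perimeter 72.00 mm). Overall, the cross-section is a single solid region. Total boundary length (outer) = 72.00 mm.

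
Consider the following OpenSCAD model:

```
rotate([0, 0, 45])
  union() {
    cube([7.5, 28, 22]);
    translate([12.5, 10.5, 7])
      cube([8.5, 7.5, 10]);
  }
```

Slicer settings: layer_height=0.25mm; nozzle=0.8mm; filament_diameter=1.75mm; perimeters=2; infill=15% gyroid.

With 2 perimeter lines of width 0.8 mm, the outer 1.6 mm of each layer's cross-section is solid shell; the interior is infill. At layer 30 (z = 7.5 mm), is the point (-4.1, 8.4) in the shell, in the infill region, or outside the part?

infill

At z = 7.5 mm: the cube is present — its section is the full 7.5×28 rectangle; the 8.5×7.5 cube at (12.5, 10.5) contributes its full rectangle; Taking the union: the 2 present regions are separate (no shared area or edge), so areas and boundary lengths simply add and each stays a separate island — 2 connected regions; (whole slice rotated 45° about Z — lengths, areas and connectivity unchanged). Overall, the cross-section has 2 separate islands. Undo the 45° rotation: the query point maps to (3.041, 8.839) in the un-rotated model frame. The nearest boundary edge runs (0.00, 0.00)→(0.00, 28.00); distance from the point to it = 3.04 mm. (Shell/infill is judged within the island containing the point — the largest one.) The point is inside the cross-section and 3.04 mm from the nearest boundary — more than the 1.6 mm shell width (2 × 0.8), so it's in the infill interior.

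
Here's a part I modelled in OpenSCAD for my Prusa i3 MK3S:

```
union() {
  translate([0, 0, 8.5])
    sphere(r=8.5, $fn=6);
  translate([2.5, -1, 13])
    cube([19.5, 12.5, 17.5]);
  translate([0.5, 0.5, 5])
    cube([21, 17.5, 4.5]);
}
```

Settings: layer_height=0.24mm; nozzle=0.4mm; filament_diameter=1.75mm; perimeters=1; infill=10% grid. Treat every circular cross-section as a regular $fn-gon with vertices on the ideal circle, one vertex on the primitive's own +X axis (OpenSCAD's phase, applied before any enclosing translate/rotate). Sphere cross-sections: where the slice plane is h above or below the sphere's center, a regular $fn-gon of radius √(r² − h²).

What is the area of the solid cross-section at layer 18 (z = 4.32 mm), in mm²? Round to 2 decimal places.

142.32 mm²

At z = 4.32 mm: the r=8.5 sphere slices to a regular 6-gon of circumradius 7.401 (√(r²−h²) with h=4.18 from center) (area = (6/2)·7.401²·sin(360°/6) = 142.32 mm²); the cube at (2.5, -1) is absent (z outside [13, 30.5]); the cube at (0.5, 0.5) does not reach this height (z outside [5, 9.5]); Taking the union: only the r=8.5 sphere is present, so the union is just that shape — area = 142.32 mm². Overall, the cross-section is a single solid region. Net area = 142.32 mm².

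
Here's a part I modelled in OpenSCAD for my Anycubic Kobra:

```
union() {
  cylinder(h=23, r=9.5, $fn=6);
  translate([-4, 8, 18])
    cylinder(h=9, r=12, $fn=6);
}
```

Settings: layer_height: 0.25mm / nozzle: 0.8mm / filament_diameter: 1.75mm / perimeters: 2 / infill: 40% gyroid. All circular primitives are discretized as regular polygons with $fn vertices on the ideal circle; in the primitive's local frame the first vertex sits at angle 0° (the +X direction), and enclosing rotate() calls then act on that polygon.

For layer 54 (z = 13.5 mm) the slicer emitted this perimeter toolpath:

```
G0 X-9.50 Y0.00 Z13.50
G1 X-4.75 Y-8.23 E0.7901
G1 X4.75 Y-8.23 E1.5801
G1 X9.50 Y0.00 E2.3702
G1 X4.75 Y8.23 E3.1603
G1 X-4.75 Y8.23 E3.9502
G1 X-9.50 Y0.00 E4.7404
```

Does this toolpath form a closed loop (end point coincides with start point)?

yes

Start point (G0): (-9.50, 0.00). End point (last G1): the path returns to the start — closed.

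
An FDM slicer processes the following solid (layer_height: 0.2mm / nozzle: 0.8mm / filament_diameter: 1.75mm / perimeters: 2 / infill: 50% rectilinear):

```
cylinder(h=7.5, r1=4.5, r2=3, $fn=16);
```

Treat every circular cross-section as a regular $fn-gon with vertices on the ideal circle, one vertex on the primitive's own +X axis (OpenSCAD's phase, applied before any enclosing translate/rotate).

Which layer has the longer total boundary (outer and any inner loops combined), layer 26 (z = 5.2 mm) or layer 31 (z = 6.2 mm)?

layer 26 (z = 5.2 mm)

Layer 26 (z = 5.2): the cone (r1=4.5→r2=3) has section circumradius 3.460 here — a regular 16-gon (perimeter = 2·16·3.460·sin(180°/16) = 21.60 mm). So its perimeter = 21.60 mm. Layer 31 (z = 6.2): the cone: at t=0.827 of its height the radius interpolates to r₁+(r₂−r₁)t = 3.260, giving a regular 16-gon of that circumradius (perimeter = 2·16·3.260·sin(180°/16) = 20.35 mm). So its perimeter = 20.35 mm. Layer 26 is larger (21.60 vs 20.35 mm).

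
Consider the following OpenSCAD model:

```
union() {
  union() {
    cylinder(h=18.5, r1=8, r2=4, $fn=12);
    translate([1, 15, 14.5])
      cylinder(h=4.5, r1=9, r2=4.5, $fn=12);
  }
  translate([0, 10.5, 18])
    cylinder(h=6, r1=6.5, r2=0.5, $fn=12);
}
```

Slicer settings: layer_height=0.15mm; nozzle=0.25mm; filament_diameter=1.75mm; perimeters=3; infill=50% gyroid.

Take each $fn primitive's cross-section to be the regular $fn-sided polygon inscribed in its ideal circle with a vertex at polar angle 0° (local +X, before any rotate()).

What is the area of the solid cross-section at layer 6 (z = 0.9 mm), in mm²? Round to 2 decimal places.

At z = 0.9 mm: the cone (r1=8→r2=4) has section circumradius 7.805 here — a regular 12-gon (area = (12/2)·7.805²·sin(360°/12) = 182.77 mm²); the cone at (1, 15) is not intersected at this z (z outside [14.5, 19]); Combining (union): only the cone is present, so the union is just that shape — area = 182.77 mm²; the cone at (0, 10.5) does not reach this height (z outside [18, 24]); Merging all regions: only that combined region is present, so the union is just that shape — area = 182.77 mm². Overall, the cross-section is a single solid region. Net area = 182.77 mm².

182.77 mm²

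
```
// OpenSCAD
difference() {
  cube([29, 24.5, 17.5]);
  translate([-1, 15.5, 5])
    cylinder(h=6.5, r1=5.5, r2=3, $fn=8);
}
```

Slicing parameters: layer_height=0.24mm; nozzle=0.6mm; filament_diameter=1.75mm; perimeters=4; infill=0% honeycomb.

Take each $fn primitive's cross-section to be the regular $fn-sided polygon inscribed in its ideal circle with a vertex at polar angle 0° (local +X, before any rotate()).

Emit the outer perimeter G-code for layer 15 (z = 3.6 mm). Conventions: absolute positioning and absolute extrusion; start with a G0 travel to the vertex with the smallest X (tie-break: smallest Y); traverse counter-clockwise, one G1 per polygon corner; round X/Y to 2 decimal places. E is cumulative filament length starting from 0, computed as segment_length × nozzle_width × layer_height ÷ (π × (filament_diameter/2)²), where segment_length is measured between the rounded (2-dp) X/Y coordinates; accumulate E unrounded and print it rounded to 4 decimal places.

At z = 3.6 mm: the 29×24.5 cube contributes its full rectangle; the cone at (-1, 15.5) is absent (z outside [5, 11.5]); Subtracting the remaining from the first: none of the subtracted shapes is present at this height, so the 29×24.5 cube is unchanged — 1 connected region. The outline is a single polygon with 4 vertices. Extrusion per mm of travel: 0.6 × 0.24 / (π × 0.875²) = 0.059868. Accumulating E over each segment gives final E = 6.4059.

G0 X0.00 Y0.00 Z3.60
G1 X29.00 Y0.00 E1.7362
G1 X29.00 Y24.50 E3.2030
G1 X0.00 Y24.50 E4.9391
G1 X0.00 Y0.00 E6.4059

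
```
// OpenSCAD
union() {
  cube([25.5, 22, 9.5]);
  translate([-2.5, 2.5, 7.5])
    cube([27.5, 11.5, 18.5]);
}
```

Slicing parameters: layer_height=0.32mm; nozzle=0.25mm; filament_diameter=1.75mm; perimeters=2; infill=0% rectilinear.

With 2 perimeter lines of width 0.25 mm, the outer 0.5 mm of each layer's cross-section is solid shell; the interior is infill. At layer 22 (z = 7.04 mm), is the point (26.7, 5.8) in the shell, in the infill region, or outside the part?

At z = 7.04 mm: the 25.5×22 cube contributes its full rectangle; the cube at (-2.5, 2.5) is absent (z outside [7.5, 26]); Merging all regions: only the 25.5×22 cube is present, so the union is just that shape — 1 connected region. Overall, the cross-section is a single solid region. The nearest boundary edge runs (25.50, 0.00)→(25.50, 22.00); distance from the point to it = 1.20 mm. The point is not inside any of the regions above, so it lies outside the cross-section (1.20 mm from the nearest boundary).

outside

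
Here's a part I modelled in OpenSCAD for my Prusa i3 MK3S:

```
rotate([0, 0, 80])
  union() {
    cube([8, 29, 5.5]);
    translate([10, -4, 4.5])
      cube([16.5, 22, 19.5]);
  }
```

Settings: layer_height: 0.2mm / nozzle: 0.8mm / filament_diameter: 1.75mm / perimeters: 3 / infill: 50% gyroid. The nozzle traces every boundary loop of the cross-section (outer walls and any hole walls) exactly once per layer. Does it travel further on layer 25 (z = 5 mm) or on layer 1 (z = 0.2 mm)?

Layer 25 (z = 5): the 8×29 cube contributes its full rectangle (perimeter 74.00 mm); the cube at (10, -4) is present — its section is the full 16.5×22 rectangle (perimeter 77.00 mm); Taking the union: the 2 present regions are separate (no shared area or edge), so areas and boundary lengths simply add and each stays a separate island — boundary = 151.00 mm; (whole slice rotated 80° about Z — lengths, areas and connectivity unchanged). So its perimeter = 151.00 mm. Layer 1 (z = 0.2): the 8×29 cube contributes its full rectangle (perimeter 74.00 mm); the cube at (10, -4) is not intersected at this z (z outside [4.5, 24]); Taking the union: only the 8×29 cube is present, so the union is just that shape — boundary = 74.00 mm; (whole slice rotated 80° about Z — lengths, areas and connectivity unchanged). So its perimeter = 74.00 mm. Layer 25 is larger (151.00 vs 74.00 mm).

layer 25 (z = 5 mm)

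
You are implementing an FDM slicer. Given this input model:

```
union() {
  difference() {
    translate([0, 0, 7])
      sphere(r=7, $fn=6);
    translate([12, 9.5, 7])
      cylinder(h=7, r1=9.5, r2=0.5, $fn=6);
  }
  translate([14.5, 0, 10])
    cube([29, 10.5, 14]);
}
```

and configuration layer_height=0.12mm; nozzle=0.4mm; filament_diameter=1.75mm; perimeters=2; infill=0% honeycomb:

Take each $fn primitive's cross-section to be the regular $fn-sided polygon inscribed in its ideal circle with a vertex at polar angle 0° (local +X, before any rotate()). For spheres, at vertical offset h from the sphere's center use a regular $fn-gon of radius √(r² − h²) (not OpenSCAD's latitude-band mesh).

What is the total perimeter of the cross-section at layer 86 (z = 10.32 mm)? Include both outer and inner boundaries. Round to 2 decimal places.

At z = 10.32 mm: the r=7 sphere contributes a regular 6-gon of circumradius √(7²−3.32²) = 6.163 (perimeter = 2·6·6.163·sin(180°/6) = 36.98 mm); the cone at (12, 9.5) (r1=9.5→r2=0.5) has section circumradius 5.231 here — a regular 6-gon (perimeter = 2·6·5.231·sin(180°/6) = 31.39 mm); After the difference (first − rest): starting from the r=7 sphere, the cone at (12, 9.5) misses the remaining region (no effect) — boundary = 36.98 mm; the 29×10.5 cube at (14.5, 0) contributes its full rectangle (perimeter 79.00 mm); Merging all regions: the 2 present regions are separate (no shared area or edge), so areas and boundary lengths simply add and each stays a separate island — boundary = 115.98 mm. Overall, the cross-section has 2 separate islands. Total boundary length (outer) = 115.98 mm.

115.98 mm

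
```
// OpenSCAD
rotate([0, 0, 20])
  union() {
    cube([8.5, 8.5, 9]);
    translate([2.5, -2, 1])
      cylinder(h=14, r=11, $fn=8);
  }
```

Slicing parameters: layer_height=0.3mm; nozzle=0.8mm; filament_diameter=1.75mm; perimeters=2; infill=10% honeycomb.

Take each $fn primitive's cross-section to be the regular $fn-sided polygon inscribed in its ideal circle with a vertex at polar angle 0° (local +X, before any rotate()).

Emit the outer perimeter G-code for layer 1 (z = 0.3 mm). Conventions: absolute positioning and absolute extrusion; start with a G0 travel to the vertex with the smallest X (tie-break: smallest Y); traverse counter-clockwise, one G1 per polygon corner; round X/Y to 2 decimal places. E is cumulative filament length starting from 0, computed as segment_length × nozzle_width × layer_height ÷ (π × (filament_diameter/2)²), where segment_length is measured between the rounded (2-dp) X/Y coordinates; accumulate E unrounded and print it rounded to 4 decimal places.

At z = 0.3 mm: the 8.5×8.5 cube contributes its full rectangle; the cylinder at (2.5, -2) does not reach this height (z outside [1, 15]); Combining (union): only the 8.5×8.5 cube is present, so the union is just that shape — 1 connected region; (whole slice rotated 20° about Z — lengths, areas and connectivity unchanged). The outline is a single polygon with 4 vertices. Extrusion per mm of travel: 0.8 × 0.3 / (π × 0.875²) = 0.099780. Accumulating E over each segment gives final E = 3.3926.

G0 X-2.91 Y7.99 Z0.30
G1 X0.00 Y0.00 E0.8485
G1 X7.99 Y2.91 E1.6969
G1 X5.08 Y10.89 E2.5445
G1 X-2.91 Y7.99 E3.3926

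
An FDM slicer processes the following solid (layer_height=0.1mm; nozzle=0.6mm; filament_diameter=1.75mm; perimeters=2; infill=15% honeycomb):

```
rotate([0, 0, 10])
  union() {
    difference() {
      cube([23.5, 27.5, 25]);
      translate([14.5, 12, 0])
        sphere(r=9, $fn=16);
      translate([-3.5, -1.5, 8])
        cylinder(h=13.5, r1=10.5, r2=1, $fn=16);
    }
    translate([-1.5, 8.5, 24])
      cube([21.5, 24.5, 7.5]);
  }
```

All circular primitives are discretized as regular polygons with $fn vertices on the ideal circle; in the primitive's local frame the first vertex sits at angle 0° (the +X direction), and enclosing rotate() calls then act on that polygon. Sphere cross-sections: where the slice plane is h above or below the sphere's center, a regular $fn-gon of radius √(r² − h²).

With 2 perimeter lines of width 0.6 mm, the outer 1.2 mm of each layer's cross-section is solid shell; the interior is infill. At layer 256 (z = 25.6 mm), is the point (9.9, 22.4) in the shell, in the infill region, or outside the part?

infill

At z = 25.6 mm: the cube is absent (z outside [0, 25]); the sphere at (14.5, 12) is absent (|z−center|=25.600 > r=9); the cone at (-3.5, -1.5) is absent (z outside [8, 21.5]); Taking the first minus the rest: the first operand is absent here, so nothing remains; the cube at (-1.5, 8.5) (footprint 21.5×24.5) is included at this height; Merging all regions: only the 21.5×24.5 cube at (-1.5, 8.5) is present, so the union is just that shape — 1 connected region; (whole slice rotated 10° about Z — lengths, areas and connectivity unchanged). Overall, the cross-section is a single solid region. Undo the 10° rotation: the query point maps to (13.639, 20.341) in the un-rotated model frame. The nearest boundary edge runs (20.00, 8.50)→(20.00, 33.00); distance from the point to it = 6.36 mm. The point is inside the cross-section and 6.36 mm from the nearest boundary — more than the 1.2 mm shell width (2 × 0.6), so it's in the infill interior.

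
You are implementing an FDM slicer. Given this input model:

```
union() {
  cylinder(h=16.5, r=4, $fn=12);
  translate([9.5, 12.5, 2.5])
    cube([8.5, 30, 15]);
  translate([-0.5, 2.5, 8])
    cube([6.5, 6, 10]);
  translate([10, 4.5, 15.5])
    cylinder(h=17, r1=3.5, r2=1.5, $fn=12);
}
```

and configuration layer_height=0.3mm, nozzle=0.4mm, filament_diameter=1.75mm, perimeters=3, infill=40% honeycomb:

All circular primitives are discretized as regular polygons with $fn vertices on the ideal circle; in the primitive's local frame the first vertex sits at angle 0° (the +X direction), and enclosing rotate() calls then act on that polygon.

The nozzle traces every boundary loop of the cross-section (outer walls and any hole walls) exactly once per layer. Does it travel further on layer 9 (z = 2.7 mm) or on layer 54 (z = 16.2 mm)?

Layer 9 (z = 2.7): the r=4 cylinder contributes a regular 12-gon of circumradius 4 (perimeter = 2·12·4.000·sin(180°/12) = 24.85 mm); the 8.5×30 cube at (9.5, 12.5) contributes its full rectangle (perimeter 77.00 mm); the cube at (-0.5, 2.5) is absent (z outside [8, 18]); the cone at (10, 4.5) does not reach this height (z outside [15.5, 32.5]); Combining (union): the 2 present regions are separate (no shared area or edge), so areas and boundary lengths simply add and each stays a separate island — boundary = 101.85 mm. So its perimeter = 101.85 mm. Layer 54 (z = 16.2): the r=4 cylinder gives a regular 12-gon of circumradius 4 (constant along its height) (perimeter = 2·12·4.000·sin(180°/12) = 24.85 mm); the cube at (9.5, 12.5) is present — its section is the full 8.5×30 rectangle (perimeter 77.00 mm); the cube at (-0.5, 2.5) (footprint 6.5×6) is included at this height (perimeter 25.00 mm); the cone at (10, 4.5) (r1=3.5→r2=1.5) has section circumradius 3.418 here — a regular 12-gon (perimeter = 2·12·3.418·sin(180°/12) = 21.23 mm); Merging all regions: the regions partially overlap (shared area 3.65 mm²), so the edge portions inside another operand are dropped and the merged outline is re-measured after clipping — boundary = 139.29 mm. So its perimeter = 139.29 mm. Layer 54 is larger (139.29 vs 101.85 mm).

layer 54 (z = 16.2 mm)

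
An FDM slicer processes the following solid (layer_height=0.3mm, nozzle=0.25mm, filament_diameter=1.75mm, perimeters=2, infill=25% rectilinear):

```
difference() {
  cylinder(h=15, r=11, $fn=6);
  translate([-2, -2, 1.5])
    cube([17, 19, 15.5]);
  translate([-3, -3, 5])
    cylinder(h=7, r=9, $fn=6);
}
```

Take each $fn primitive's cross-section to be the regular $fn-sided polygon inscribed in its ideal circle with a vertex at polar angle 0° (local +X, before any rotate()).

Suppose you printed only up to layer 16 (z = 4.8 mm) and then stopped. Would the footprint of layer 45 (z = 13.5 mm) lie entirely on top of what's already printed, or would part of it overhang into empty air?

Compare the two slices. At z = 4.8: the cylinder: section is a regular 6-gon, circumradius r=11 (area = (6/2)·11.000²·sin(360°/6) = 314.37 mm²); the cube at (-2, -2) is present — its section is the full 17×19 rectangle (area 323.00 mm²); the cylinder at (-3, -3) does not reach this height (z outside [5, 12]); After the difference (first − rest): starting from the r=11 cylinder (314.37 mm²), the 17×19 cube at (-2, -2) partially overlaps it — only the 122.49 mm² overlap (of its 323.00 mm²) is removed, clipping the outline — area = 191.88 mm². At z = 13.5: the cylinder: section is a regular 6-gon, circumradius r=11 (area = (6/2)·11.000²·sin(360°/6) = 314.37 mm²); the 17×19 cube at (-2, -2) contributes its full rectangle (area 323.00 mm²); the cylinder at (-3, -3) is absent (z outside [5, 12]); Taking the first minus the rest: starting from the r=11 cylinder (314.37 mm²), the 17×19 cube at (-2, -2) partially overlaps it — only the 122.49 mm² overlap (of its 323.00 mm²) is removed, clipping the outline — area = 191.88 mm². Checking containment: the cross-section at z = 13.5 is a subset of the cross-section at z = 4.8.

entirely on top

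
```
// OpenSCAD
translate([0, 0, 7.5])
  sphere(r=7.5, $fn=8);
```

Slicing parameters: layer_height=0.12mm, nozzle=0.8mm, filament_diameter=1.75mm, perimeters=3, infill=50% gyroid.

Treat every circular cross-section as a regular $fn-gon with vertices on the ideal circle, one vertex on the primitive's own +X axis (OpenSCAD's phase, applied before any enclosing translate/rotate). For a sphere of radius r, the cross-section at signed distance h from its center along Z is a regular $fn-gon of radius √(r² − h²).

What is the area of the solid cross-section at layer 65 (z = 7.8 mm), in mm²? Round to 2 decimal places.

At z = 7.8 mm: the r=7.5 sphere contributes a regular 8-gon of circumradius √(7.5²−0.3²) = 7.494 (area = (8/2)·7.494²·sin(360°/8) = 158.84 mm²). Overall, the cross-section is a single solid region. Net area = 158.84 mm².

158.84 mm²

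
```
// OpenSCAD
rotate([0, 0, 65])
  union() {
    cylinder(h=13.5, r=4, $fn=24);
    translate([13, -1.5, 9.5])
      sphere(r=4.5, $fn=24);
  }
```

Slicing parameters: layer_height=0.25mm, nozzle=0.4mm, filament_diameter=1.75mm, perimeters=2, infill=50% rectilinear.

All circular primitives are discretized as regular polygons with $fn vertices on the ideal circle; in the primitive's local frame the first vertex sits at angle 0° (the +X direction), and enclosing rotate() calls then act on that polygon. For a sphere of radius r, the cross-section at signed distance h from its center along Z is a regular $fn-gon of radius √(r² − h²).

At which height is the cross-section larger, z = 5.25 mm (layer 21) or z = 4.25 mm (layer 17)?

Layer 21 (z = 5.25): the cylinder: section is a regular 24-gon, circumradius r=4 (area = (24/2)·4.000²·sin(360°/24) = 49.69 mm²); the sphere at (13, -1.5): section is a regular 24-gon, circumradius = √(r²−h²) = √(4.5²−4.25²) = 1.479 (area = (24/2)·1.479²·sin(360°/24) = 6.79 mm²); Taking the union: the 2 present regions are separate (no shared area or edge), so areas and boundary lengths simply add and each stays a separate island — area = 56.49 mm²; (rotated 65° about Z; rotation is an isometry so areas/perimeters/island counts are preserved). So its area = 56.49 mm². Layer 17 (z = 4.25): the r=4 cylinder gives a regular 24-gon of circumradius 4 (constant along its height) (area = (24/2)·4.000²·sin(360°/24) = 49.69 mm²); the sphere at (13, -1.5) is not intersected at this z (|z−center|=5.250 > r=4.5); Taking the union: only the r=4 cylinder is present, so the union is just that shape — area = 49.69 mm²; (whole slice rotated 65° about Z — lengths, areas and connectivity unchanged). So its area = 49.69 mm². Layer 21 is larger (56.49 vs 49.69 mm²).

layer 21 (z = 5.25 mm)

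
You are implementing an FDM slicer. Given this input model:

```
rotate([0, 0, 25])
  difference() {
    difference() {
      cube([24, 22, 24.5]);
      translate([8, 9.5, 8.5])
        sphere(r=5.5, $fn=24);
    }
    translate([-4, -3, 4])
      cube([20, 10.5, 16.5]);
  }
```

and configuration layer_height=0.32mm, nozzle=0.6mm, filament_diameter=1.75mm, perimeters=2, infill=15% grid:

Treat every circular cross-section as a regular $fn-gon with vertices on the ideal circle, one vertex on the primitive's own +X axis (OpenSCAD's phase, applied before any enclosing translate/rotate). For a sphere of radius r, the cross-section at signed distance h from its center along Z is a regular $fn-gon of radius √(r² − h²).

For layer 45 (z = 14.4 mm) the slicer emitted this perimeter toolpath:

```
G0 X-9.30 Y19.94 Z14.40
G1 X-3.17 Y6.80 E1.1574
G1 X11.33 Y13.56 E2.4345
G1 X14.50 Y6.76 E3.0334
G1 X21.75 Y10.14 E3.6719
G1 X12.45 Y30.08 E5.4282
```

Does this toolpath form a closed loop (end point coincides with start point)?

no

Start point (G0): (-9.30, 19.94). End point (last G1): the path does not return to the start — open.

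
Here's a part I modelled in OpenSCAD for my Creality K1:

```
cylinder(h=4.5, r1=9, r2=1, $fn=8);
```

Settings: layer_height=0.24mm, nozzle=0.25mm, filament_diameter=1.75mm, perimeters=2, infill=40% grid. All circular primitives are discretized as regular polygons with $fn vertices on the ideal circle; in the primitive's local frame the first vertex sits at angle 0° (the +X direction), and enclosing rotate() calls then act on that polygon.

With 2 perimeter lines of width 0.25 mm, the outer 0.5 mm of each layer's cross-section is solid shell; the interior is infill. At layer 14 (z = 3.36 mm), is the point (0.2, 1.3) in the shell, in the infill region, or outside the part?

At z = 3.36 mm: the cone contributes a regular 8-gon of circumradius 3.027 (interpolated between r1=9 and r2=1 at t=0.747). Overall, the cross-section is a single solid region. The nearest boundary edge runs (2.14, 2.14)→(0.00, 3.03); distance from the point to it = 1.52 mm. The point is inside the cross-section and 1.52 mm from the nearest boundary — more than the 0.5 mm shell width (2 × 0.25), so it's in the infill interior.

infill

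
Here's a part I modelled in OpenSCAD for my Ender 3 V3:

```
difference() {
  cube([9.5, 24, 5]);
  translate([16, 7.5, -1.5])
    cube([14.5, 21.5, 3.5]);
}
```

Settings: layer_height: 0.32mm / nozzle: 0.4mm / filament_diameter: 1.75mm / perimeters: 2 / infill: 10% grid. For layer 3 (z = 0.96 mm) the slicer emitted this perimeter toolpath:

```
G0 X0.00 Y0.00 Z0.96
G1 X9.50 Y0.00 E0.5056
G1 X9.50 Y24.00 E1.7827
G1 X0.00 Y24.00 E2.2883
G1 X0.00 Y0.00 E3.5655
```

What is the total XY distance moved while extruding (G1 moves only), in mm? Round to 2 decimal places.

Sum the Euclidean lengths of each G1 segment: total = 67.00 mm.

67.00 mm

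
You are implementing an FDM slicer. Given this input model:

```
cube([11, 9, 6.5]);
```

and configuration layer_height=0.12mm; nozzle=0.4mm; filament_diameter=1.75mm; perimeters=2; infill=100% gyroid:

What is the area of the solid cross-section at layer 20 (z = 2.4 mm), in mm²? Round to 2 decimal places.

99.00 mm²

At z = 2.4 mm: the cube is present — its section is the full 11×9 rectangle (area 99.00 mm²). Overall, the cross-section is a single solid region. Net area = 99.00 mm².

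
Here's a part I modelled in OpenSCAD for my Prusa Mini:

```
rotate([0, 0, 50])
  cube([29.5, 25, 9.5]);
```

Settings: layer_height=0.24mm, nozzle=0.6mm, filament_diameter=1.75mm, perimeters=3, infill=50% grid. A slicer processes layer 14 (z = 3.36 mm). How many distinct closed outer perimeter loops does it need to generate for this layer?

At z = 3.36 mm: the cube (footprint 29.5×25) is included at this height; (whole slice rotated 50° about Z — lengths, areas and connectivity unchanged). The result has 1 disconnected region.

1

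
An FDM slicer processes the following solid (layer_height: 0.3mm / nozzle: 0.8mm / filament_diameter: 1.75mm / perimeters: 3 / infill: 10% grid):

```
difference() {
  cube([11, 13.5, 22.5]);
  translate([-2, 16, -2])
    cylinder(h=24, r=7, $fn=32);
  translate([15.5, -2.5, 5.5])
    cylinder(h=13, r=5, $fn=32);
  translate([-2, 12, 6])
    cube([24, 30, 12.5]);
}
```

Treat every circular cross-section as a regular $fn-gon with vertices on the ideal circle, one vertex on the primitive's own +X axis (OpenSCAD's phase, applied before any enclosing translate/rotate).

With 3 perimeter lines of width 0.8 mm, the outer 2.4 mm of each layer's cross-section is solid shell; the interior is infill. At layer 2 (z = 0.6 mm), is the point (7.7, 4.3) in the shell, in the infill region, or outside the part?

infill

At z = 0.6 mm: the 11×13.5 cube contributes its full rectangle; the r=7 cylinder at (-2, 16) contributes a regular 32-gon of circumradius 7; the cylinder at (15.5, -2.5) does not reach this height (z outside [5.5, 18.5]); the cube at (-2, 12) does not reach this height (z outside [6, 18.5]); After the difference (first − rest): starting from the 11×13.5 cube, the r=7 cylinder at (-2, 16) partially overlaps it — only the 12.42 mm² overlap (of its 152.95 mm²) is removed, clipping the outline — 1 connected region. Overall, the cross-section is a single solid region. The nearest boundary edge runs (11.00, 13.50)→(11.00, 0.00); distance from the point to it = 3.30 mm. The point is inside the cross-section and 3.30 mm from the nearest boundary — more than the 2.4 mm shell width (3 × 0.8), so it's in the infill interior.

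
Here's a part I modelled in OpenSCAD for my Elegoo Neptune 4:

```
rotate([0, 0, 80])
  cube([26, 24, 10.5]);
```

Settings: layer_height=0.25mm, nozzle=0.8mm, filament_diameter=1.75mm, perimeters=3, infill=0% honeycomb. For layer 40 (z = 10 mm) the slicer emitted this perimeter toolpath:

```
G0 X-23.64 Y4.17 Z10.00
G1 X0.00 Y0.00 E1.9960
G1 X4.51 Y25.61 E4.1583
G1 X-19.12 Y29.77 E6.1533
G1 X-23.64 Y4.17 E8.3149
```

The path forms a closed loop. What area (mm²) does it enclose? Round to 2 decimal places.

623.98 mm²

Apply the shoelace formula to the sequence of (X, Y) vertices; enclosed area = 623.98 mm².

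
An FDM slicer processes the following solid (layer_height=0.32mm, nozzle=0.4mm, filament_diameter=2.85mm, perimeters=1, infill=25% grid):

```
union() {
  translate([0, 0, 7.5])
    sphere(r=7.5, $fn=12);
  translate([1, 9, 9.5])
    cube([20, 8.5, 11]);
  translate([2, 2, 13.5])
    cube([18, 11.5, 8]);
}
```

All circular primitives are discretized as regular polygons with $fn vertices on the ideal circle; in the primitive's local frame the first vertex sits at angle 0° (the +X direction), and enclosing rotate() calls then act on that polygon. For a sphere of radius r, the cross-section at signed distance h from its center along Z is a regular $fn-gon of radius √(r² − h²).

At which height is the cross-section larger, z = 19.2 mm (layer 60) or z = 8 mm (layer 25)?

Layer 60 (z = 19.2): the sphere is not intersected at this z (|z−center|=11.700 > r=7.5); the cube at (1, 9) (footprint 20×8.5) is included at this height (area 170.00 mm²); the cube at (2, 2) (footprint 18×11.5) is included at this height (area 207.00 mm²); Merging all regions: the regions partially overlap — summed areas 377.00 mm² minus the doubly-counted overlap 81.00 mm² gives 296.00 mm² — area = 296.00 mm². So its area = 296.00 mm². Layer 25 (z = 8): the sphere: section is a regular 12-gon, circumradius = √(r²−h²) = √(7.5²−0.5²) = 7.483 (area = (12/2)·7.483²·sin(360°/12) = 168.00 mm²); the cube at (1, 9) is absent (z outside [9.5, 20.5]); the cube at (2, 2) is absent (z outside [13.5, 21.5]); Taking the union: only the r=7.5 sphere is present, so the union is just that shape — area = 168.00 mm². So its area = 168.00 mm². Layer 60 is larger (296.00 vs 168.00 mm²).

layer 60 (z = 19.2 mm)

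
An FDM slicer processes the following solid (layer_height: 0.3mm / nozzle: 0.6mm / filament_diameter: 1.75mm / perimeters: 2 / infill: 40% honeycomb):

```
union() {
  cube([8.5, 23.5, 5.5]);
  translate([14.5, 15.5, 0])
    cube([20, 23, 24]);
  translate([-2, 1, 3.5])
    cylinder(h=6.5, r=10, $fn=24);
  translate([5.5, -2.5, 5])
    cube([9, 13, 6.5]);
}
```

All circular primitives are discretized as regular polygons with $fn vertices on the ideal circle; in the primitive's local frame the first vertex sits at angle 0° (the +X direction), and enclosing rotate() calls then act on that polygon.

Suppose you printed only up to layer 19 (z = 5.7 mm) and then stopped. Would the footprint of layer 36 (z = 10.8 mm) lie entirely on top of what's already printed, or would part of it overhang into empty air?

Compare the two slices. At z = 5.7: the cube is not intersected at this z (z outside [0, 5.5]); the 20×23 cube at (14.5, 15.5) contributes its full rectangle (area 460.00 mm²); the r=10 cylinder at (-2, 1) contributes a regular 24-gon of circumradius 10 (area = (24/2)·10.000²·sin(360°/24) = 310.58 mm²); the cube at (5.5, -2.5) (footprint 9×13) is included at this height (area 117.00 mm²); Merging all regions: the regions partially overlap — summed areas 887.58 mm² minus the doubly-counted overlap 18.74 mm² gives 868.85 mm² — area = 868.85 mm². At z = 10.8: the cube does not reach this height (z outside [0, 5.5]); the cube at (14.5, 15.5) (footprint 20×23) is included at this height (area 460.00 mm²); the cylinder at (-2, 1) is not intersected at this z (z outside [3.5, 10]); the cube at (5.5, -2.5) (footprint 9×13) is included at this height (area 117.00 mm²); Combining (union): the 2 present regions are separate (no shared area or edge), so areas and boundary lengths simply add and each stays a separate island — area = 577.00 mm². Checking containment: the cross-section at z = 10.8 is a subset of the cross-section at z = 5.7.

entirely on top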